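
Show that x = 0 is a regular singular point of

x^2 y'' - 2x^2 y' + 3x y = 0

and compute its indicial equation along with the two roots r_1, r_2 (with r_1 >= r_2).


Divide by x^2 to reach normal form y'' + P_1(x) y' + P_2(x) y = 0 with P_1(x) = -2 and P_2(x) = 3/x.
x = 0 is a singular point because the y-coefficient 3/x has a pole at x = 0.
It is a regular singular point because x P_1(x) = p(x) = -2x and x^2 P_2(x) = q(x) = 3x are polynomials, hence analytic at x = 0.
p(0) = 0,  q(0) = 0.
Indicial equation: r(r-1) + p(0) r + q(0) = 0, i.e. r^2 + (p(0) - 1) r + q(0) = 0, i.e. r^2 - 1 r = 0.
Discriminant: (-1)^2 - 4(0) = 1, so r = (1 ± 1)/2.
Solving: r_1 = 1, r_2 = 0.

indicial: r^2 - 1 r = 0; roots r_1 = 1, r_2 = 0


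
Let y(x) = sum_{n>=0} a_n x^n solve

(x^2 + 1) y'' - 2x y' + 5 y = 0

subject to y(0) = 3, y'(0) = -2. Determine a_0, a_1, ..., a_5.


Ansatz: y(x) = sum_{n>=0} a_n x^n, so y'(x) = sum_{n>=1} n a_n x^(n-1) and y''(x) = sum_{n>=2} n(n-1) a_n x^(n-2).
Substitute into P(x) y'' + Q(x) y' + R(x) y = 0 with P(x) = x^2 + 1, Q(x) = -2x, R(x) = 5, and match powers of x.
Initial conditions: a_0 = 3, a_1 = -2.
Setting the coefficient of each power of x to zero and solving order by order (substituting the coefficients already found):
  x^0: 2 a_2 + 5 a_0 = 0  ->  2 a_2 = -5 a_0 = -15  ->  a_2 = -15/2
  x^1: 6 a_3 + 3 a_1 = 0  ->  6 a_3 = -3 a_1 = 6  ->  a_3 = 1
  x^2: 12 a_4 + 3 a_2 = 0  ->  12 a_4 = -3 a_2 = 45/2  ->  a_4 = 15/8
  x^3: 20 a_5 + 5 a_3 = 0  ->  20 a_5 = -5 a_3 = -5  ->  a_5 = -1/4
Truncated series: y(x) = 3 - 2 x - (15/2) x^2 + x^3 + (15/8) x^4 - (1/4) x^5 + O(x^6).

a_0 = 3; a_1 = -2; a_2 = -15/2; a_3 = 1; a_4 = 15/8; a_5 = -1/4


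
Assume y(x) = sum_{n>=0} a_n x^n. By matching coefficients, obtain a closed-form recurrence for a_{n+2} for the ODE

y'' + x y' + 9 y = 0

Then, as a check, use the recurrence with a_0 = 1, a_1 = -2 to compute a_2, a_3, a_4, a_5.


Substitute y = sum_n a_n x^n.
y''(x) has coefficient (n+2)(n+1) a_{n+2} at x^n;
x y'(x) has coefficient n a_n at x^n (shift);
9 y(x) has coefficient 9 a_n at x^n.
Matching x^n: (n+2)(n+1) a_{n+2} + (n + 9) a_n = 0.
Thus a_{n+2} = (-n - 9) / ((n+1)(n+2)) * a_n.

Check with a_0 = 1, a_1 = -2 (apply the recurrence for n = 0, 1, 2, 3): a_0 = 1, a_1 = -2, a_2 = -9/2, a_3 = 10/3, a_4 = 33/8, a_5 = -2.

a_(n+2) = (-n - 9) / ((n+1)(n+2)) * a_n; check: a_0 = 1, a_1 = -2, a_2 = -9/2, a_3 = 10/3, a_4 = 33/8, a_5 = -2


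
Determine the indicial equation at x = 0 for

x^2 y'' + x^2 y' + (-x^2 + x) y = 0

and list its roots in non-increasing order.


Divide by x^2 to reach normal form y'' + P_1(x) y' + P_2(x) y = 0 with P_1(x) = 1 and P_2(x) = -1 + 1/x.
x = 0 is a singular point because the y-coefficient -1 + 1/x has a pole at x = 0.
It is a regular singular point because x P_1(x) = p(x) = x and x^2 P_2(x) = q(x) = -x^2 + x are polynomials, hence analytic at x = 0.
p(0) = 0,  q(0) = 0.
Indicial equation: r(r-1) + p(0) r + q(0) = 0, i.e. r^2 + (p(0) - 1) r + q(0) = 0, i.e. r^2 - 1 r = 0.
Discriminant: (-1)^2 - 4(0) = 1, so r = (1 ± 1)/2.
Solving: r_1 = 1, r_2 = 0.

indicial: r^2 - 1 r = 0; roots r_1 = 1, r_2 = 0


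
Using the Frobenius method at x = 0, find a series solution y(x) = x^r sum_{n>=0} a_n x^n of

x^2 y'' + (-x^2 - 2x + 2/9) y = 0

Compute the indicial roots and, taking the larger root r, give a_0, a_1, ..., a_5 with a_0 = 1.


Write in Frobenius form y'' + (p(x)/x) y' + (q(x)/x^2) y = 0:
  p(x) = 0,  q(x) = -x^2 - 2x + 2/9.
Indicial equation: r(r-1) + (0) r + (2/9) = 0 -> roots r_1 = 2/3, r_2 = 1/3.
Take r = r_1 = 2/3. Let y(x) = x^r sum_{n>=0} a_n x^n with a_0 = 1.
Substitute y = x^r sum a_n x^n and match x^{r+n}. The recurrence is
  D(n) a_n - 2 a_{n-1} - 1 a_{n-2} = 0,  where D(n) = (r+n)(r+n-1) + (0)(r+n) + (2/9).
  a_n = [2 a_{n-1} + 1 a_{n-2}] / D(n).
Since the indicial polynomial factors as (r - r_1)(r - r_2), D(n) = (r_1 + n - r_1)(r_1 + n - r_2) = n(n + 1/3).
Evaluating step by step (a_0 = 1):
  n = 1: D(1) = 1(1 + 1/3) = 4/3; numerator = 2(1) = 2; a_1 = (2)/(4/3) = 3/2
  n = 2: D(2) = 2(2 + 1/3) = 14/3; numerator = 2(3/2) + 1(1) = 4; a_2 = (4)/(14/3) = 6/7
  n = 3: D(3) = 3(3 + 1/3) = 10; numerator = 2(6/7) + 1(3/2) = 45/14; a_3 = (45/14)/(10) = 9/28
  n = 4: D(4) = 4(4 + 1/3) = 52/3; numerator = 2(9/28) + 1(6/7) = 3/2; a_4 = (3/2)/(52/3) = 9/104
  n = 5: D(5) = 5(5 + 1/3) = 80/3; numerator = 2(9/104) + 1(9/28) = 45/91; a_5 = (45/91)/(80/3) = 27/1456

r = 2/3; a_0 = 1; a_1 = 3/2; a_2 = 6/7; a_3 = 9/28; a_4 = 9/104; a_5 = 27/1456


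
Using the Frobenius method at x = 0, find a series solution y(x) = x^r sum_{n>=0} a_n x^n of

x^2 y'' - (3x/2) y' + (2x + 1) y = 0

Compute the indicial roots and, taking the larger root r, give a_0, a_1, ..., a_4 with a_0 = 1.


Write in Frobenius form y'' + (p(x)/x) y' + (q(x)/x^2) y = 0:
  p(x) = -3/2,  q(x) = 2x + 1.
Indicial equation: r(r-1) + (-3/2) r + (1) = 0 -> roots r_1 = 2, r_2 = 1/2.
Take r = r_1 = 2. Let y(x) = x^r sum_{n>=0} a_n x^n with a_0 = 1.
Substitute y = x^r sum a_n x^n and match x^{r+n}. The recurrence is
  D(n) a_n + 2 a_{n-1} = 0,  where D(n) = (r+n)(r+n-1) + (-3/2)(r+n) + (1).
  a_n = -2 / D(n) * a_{n-1}.
Since the indicial polynomial factors as (r - r_1)(r - r_2), D(n) = (r_1 + n - r_1)(r_1 + n - r_2) = n(n + 3/2).
Evaluating step by step (a_0 = 1):
  n = 1: D(1) = 1(1 + 3/2) = 5/2; numerator = -2(1) = -2; a_1 = (-2)/(5/2) = -4/5
  n = 2: D(2) = 2(2 + 3/2) = 7; numerator = -2(-4/5) = 8/5; a_2 = (8/5)/(7) = 8/35
  n = 3: D(3) = 3(3 + 3/2) = 27/2; numerator = -2(8/35) = -16/35; a_3 = (-16/35)/(27/2) = -32/945
  n = 4: D(4) = 4(4 + 3/2) = 22; numerator = -2(-32/945) = 64/945; a_4 = (64/945)/(22) = 32/10395

r = 2; a_0 = 1; a_1 = -4/5; a_2 = 8/35; a_3 = -32/945; a_4 = 32/10395


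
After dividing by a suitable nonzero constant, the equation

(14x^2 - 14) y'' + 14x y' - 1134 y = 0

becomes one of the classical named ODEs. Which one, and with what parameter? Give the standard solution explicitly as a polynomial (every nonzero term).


All three coefficients share the factor -14; dividing through by -14 gives  (1 - x^2) y'' - x y' + 81 y = 0.
This matches the Chebyshev equation (1 - x^2) y'' - x y' + n^2 y = 0 (note the -x y' term, not -2x y') with n^2 = 81, so n = 9; the polynomial solution is T_9(x).
With y = sum_k a_k x^k, matching x^k gives (k+2)(k+1) a_{k+2} = (k^2 - n^2) a_k = (k - 9)(k + 9) a_k. The right side vanishes at k = 9, so the series with the parity of 9 terminates at degree 9.
Standard normalization: leading coefficient of T_n is 2^(n-1), so a_9 = 2^8 = 256. Work downward with a_k = (k+1)(k+2) a_{k+2} / ((k - 9)(k + 9)):
  a_7 = (8)(9)(256) / ((7 - 9)(7 + 9)) = 18432/(-32) = -576
  a_5 = (6)(7)(-576) / ((5 - 9)(5 + 9)) = -24192/(-56) = 432
  a_3 = (4)(5)(432) / ((3 - 9)(3 + 9)) = 8640/(-72) = -120
  a_1 = (2)(3)(-120) / ((1 - 9)(1 + 9)) = -720/(-80) = 9
Hence T_9(x) = 256 x^9 - 576 x^7 + 432 x^5 - 120 x^3 + 9 x.

T_9(x); series = 256 x^9 - 576 x^7 + 432 x^5 - 120 x^3 + 9 x


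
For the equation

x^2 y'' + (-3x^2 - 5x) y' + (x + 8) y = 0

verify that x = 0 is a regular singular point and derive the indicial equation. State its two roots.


Divide by x^2 to reach normal form y'' + P_1(x) y' + P_2(x) y = 0 with P_1(x) = -3 - 5/x and P_2(x) = 1/x + 8/x^2.
x = 0 is a singular point because the y'-coefficient -3 - 5/x has a pole at x = 0 and the y-coefficient 1/x + 8/x^2 has a pole at x = 0.
It is a regular singular point because x P_1(x) = p(x) = -3x - 5 and x^2 P_2(x) = q(x) = x + 8 are polynomials, hence analytic at x = 0.
p(0) = -5,  q(0) = 8.
Indicial equation: r(r-1) + p(0) r + q(0) = 0, i.e. r^2 + (p(0) - 1) r + q(0) = 0, i.e. r^2 - 6 r + 8 = 0.
Discriminant: (-6)^2 - 4(8) = 4, so r = (6 ± 2)/2.
Solving: r_1 = 4, r_2 = 2.

indicial: r^2 - 6 r + 8 = 0; roots r_1 = 4, r_2 = 2


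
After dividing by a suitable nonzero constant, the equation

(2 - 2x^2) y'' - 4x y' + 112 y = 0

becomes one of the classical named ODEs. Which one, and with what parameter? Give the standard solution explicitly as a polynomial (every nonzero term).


All three coefficients share the factor 2; dividing through by 2 gives  (1 - x^2) y'' - 2x y' + 56 y = 0.
This matches the Legendre equation (1 - x^2) y'' - 2x y' + n(n+1) y = 0 (note the -2x y' term) with n(n+1) = 56, so n = 7; the polynomial solution is P_7(x).
With y = sum_k a_k x^k, matching x^k gives (k+2)(k+1) a_{k+2} = [k(k+1) - n(n+1)] a_k = (k - 7)(k + 8) a_k. The right side vanishes at k = 7, so the series with the parity of 7 terminates at degree 7.
Standard normalization (P_n(1) = 1): leading coefficient (2n)!/(2^n (n!)^2) = 87178291200/(128*25401600) = 429/16, so a_7 = 429/16. Work downward with a_k = (k+1)(k+2) a_{k+2} / ((k - 7)(k + 8)):
  a_5 = (6)(7)(429/16) / ((5 - 7)(5 + 8)) = (9009/8)/(-26) = -693/16
  a_3 = (4)(5)(-693/16) / ((3 - 7)(3 + 8)) = (-3465/4)/(-44) = 315/16
  a_1 = (2)(3)(315/16) / ((1 - 7)(1 + 8)) = (945/8)/(-54) = -35/16
Hence P_7(x) = 429 x^7/16 - 693 x^5/16 + 315 x^3/16 - 35 x/16.

P_7(x); series = 429 x^7/16 - 693 x^5/16 + 315 x^3/16 - 35 x/16


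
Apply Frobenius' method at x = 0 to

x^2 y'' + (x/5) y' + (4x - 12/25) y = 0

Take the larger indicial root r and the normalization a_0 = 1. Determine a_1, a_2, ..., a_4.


Write in Frobenius form y'' + (p(x)/x) y' + (q(x)/x^2) y = 0:
  p(x) = 1/5,  q(x) = 4x - 12/25.
Indicial equation: r(r-1) + (1/5) r + (-12/25) = 0 -> roots r_1 = 6/5, r_2 = -2/5.
Take r = r_1 = 6/5. Let y(x) = x^r sum_{n>=0} a_n x^n with a_0 = 1.
Substitute y = x^r sum a_n x^n and match x^{r+n}. The recurrence is
  D(n) a_n + 4 a_{n-1} = 0,  where D(n) = (r+n)(r+n-1) + (1/5)(r+n) + (-12/25).
  a_n = -4 / D(n) * a_{n-1}.
Since the indicial polynomial factors as (r - r_1)(r - r_2), D(n) = (r_1 + n - r_1)(r_1 + n - r_2) = n(n + 8/5).
Evaluating step by step (a_0 = 1):
  n = 1: D(1) = 1(1 + 8/5) = 13/5; numerator = -4(1) = -4; a_1 = (-4)/(13/5) = -20/13
  n = 2: D(2) = 2(2 + 8/5) = 36/5; numerator = -4(-20/13) = 80/13; a_2 = (80/13)/(36/5) = 100/117
  n = 3: D(3) = 3(3 + 8/5) = 69/5; numerator = -4(100/117) = -400/117; a_3 = (-400/117)/(69/5) = -2000/8073
  n = 4: D(4) = 4(4 + 8/5) = 112/5; numerator = -4(-2000/8073) = 8000/8073; a_4 = (8000/8073)/(112/5) = 2500/56511

r = 6/5; a_0 = 1; a_1 = -20/13; a_2 = 100/117; a_3 = -2000/8073; a_4 = 2500/56511


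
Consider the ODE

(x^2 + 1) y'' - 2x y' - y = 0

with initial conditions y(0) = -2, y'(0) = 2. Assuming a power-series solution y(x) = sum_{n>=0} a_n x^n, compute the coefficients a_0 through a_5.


Ansatz: y(x) = sum_{n>=0} a_n x^n, so y'(x) = sum_{n>=1} n a_n x^(n-1) and y''(x) = sum_{n>=2} n(n-1) a_n x^(n-2).
Substitute into P(x) y'' + Q(x) y' + R(x) y = 0 with P(x) = x^2 + 1, Q(x) = -2x, R(x) = -1, and match powers of x.
Initial conditions: a_0 = -2, a_1 = 2.
Setting the coefficient of each power of x to zero and solving order by order (substituting the coefficients already found):
  x^0: 2 a_2 - a_0 = 0  ->  2 a_2 = a_0 = -2  ->  a_2 = -1
  x^1: 6 a_3 - 3 a_1 = 0  ->  6 a_3 = 3 a_1 = 6  ->  a_3 = 1
  x^2: 12 a_4 - 3 a_2 = 0  ->  12 a_4 = 3 a_2 = -3  ->  a_4 = -1/4
  x^3: 20 a_5 - a_3 = 0  ->  20 a_5 = a_3 = 1  ->  a_5 = 1/20
Truncated series: y(x) = -2 + 2 x - x^2 + x^3 - (1/4) x^4 + (1/20) x^5 + O(x^6).

a_0 = -2; a_1 = 2; a_2 = -1; a_3 = 1; a_4 = -1/4; a_5 = 1/20


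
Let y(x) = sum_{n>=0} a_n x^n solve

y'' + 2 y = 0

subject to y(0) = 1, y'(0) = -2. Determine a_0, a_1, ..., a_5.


Ansatz: y(x) = sum_{n>=0} a_n x^n, so y'(x) = sum_{n>=1} n a_n x^(n-1) and y''(x) = sum_{n>=2} n(n-1) a_n x^(n-2).
Substitute into P(x) y'' + Q(x) y' + R(x) y = 0 with P(x) = 1, Q(x) = 0, R(x) = 2, and match powers of x.
Initial conditions: a_0 = 1, a_1 = -2.
Setting the coefficient of each power of x to zero and solving order by order (substituting the coefficients already found):
  x^0: 2 a_2 + 2 a_0 = 0  ->  2 a_2 = -2 a_0 = -2  ->  a_2 = -1
  x^1: 6 a_3 + 2 a_1 = 0  ->  6 a_3 = -2 a_1 = 4  ->  a_3 = 2/3
  x^2: 12 a_4 + 2 a_2 = 0  ->  12 a_4 = -2 a_2 = 2  ->  a_4 = 1/6
  x^3: 20 a_5 + 2 a_3 = 0  ->  20 a_5 = -2 a_3 = -4/3  ->  a_5 = -1/15
Truncated series: y(x) = 1 - 2 x - x^2 + (2/3) x^3 + (1/6) x^4 - (1/15) x^5 + O(x^6).

a_0 = 1; a_1 = -2; a_2 = -1; a_3 = 2/3; a_4 = 1/6; a_5 = -1/15


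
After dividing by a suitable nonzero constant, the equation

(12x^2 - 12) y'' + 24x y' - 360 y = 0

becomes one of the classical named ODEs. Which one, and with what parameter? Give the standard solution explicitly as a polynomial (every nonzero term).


All three coefficients share the factor -12; dividing through by -12 gives  (1 - x^2) y'' - 2x y' + 30 y = 0.
This matches the Legendre equation (1 - x^2) y'' - 2x y' + n(n+1) y = 0 (note the -2x y' term) with n(n+1) = 30, so n = 5; the polynomial solution is P_5(x).
With y = sum_k a_k x^k, matching x^k gives (k+2)(k+1) a_{k+2} = [k(k+1) - n(n+1)] a_k = (k - 5)(k + 6) a_k. The right side vanishes at k = 5, so the series with the parity of 5 terminates at degree 5.
Standard normalization (P_n(1) = 1): leading coefficient (2n)!/(2^n (n!)^2) = 3628800/(32*14400) = 63/8, so a_5 = 63/8. Work downward with a_k = (k+1)(k+2) a_{k+2} / ((k - 5)(k + 6)):
  a_3 = (4)(5)(63/8) / ((3 - 5)(3 + 6)) = (315/2)/(-18) = -35/4
  a_1 = (2)(3)(-35/4) / ((1 - 5)(1 + 6)) = (-105/2)/(-28) = 15/8
Hence P_5(x) = 63 x^5/8 - 35 x^3/4 + 15 x/8.

P_5(x); series = 63 x^5/8 - 35 x^3/4 + 15 x/8


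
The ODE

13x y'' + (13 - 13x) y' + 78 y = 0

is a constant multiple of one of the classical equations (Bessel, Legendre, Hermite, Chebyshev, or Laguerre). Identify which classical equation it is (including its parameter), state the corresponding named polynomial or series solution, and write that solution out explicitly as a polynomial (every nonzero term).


All three coefficients share the factor 13; dividing through by 13 gives  x y'' + (1 - x) y' + 6 y = 0.
This matches the Laguerre equation x y'' + (1 - x) y' + n y = 0 with n = 6; the polynomial solution is L_6(x).
With y = sum_k a_k x^k, matching x^k gives (k+1)k a_{k+1} + (k+1) a_{k+1} - k a_k + n a_k = 0, i.e. (k+1)^2 a_{k+1} = (k - n) a_k = (k - 6) a_k. The right side vanishes at k = 6, so the series terminates at degree 6.
Standard normalization L_n(0) = 1 gives a_0 = 1. Work upward with a_{k+1} = (k - 6) a_k / (k+1)^2:
  a_1 = (0 - 6)(1) / 1^2 = -6/1 = -6
  a_2 = (1 - 6)(-6) / 2^2 = 30/4 = 15/2
  a_3 = (2 - 6)(15/2) / 3^2 = -30/9 = -10/3
  a_4 = (3 - 6)(-10/3) / 4^2 = 10/16 = 5/8
  a_5 = (4 - 6)(5/8) / 5^2 = (-5/4)/25 = -1/20
  a_6 = (5 - 6)(-1/20) / 6^2 = (1/20)/36 = 1/720
Hence L_6(x) = x^6/720 - x^5/20 + 5 x^4/8 - 10 x^3/3 + 15 x^2/2 - 6 x + 1.

L_6(x); series = x^6/720 - x^5/20 + 5 x^4/8 - 10 x^3/3 + 15 x^2/2 - 6 x + 1


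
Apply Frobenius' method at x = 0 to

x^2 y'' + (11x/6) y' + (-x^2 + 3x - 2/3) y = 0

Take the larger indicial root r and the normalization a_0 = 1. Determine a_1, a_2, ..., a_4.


Write in Frobenius form y'' + (p(x)/x) y' + (q(x)/x^2) y = 0:
  p(x) = 11/6,  q(x) = -x^2 + 3x - 2/3.
Indicial equation: r(r-1) + (11/6) r + (-2/3) = 0 -> roots r_1 = 1/2, r_2 = -4/3.
Take r = r_1 = 1/2. Let y(x) = x^r sum_{n>=0} a_n x^n with a_0 = 1.
Substitute y = x^r sum a_n x^n and match x^{r+n}. The recurrence is
  D(n) a_n + 3 a_{n-1} - 1 a_{n-2} = 0,  where D(n) = (r+n)(r+n-1) + (11/6)(r+n) + (-2/3).
  a_n = [-3 a_{n-1} + 1 a_{n-2}] / D(n).
Since the indicial polynomial factors as (r - r_1)(r - r_2), D(n) = (r_1 + n - r_1)(r_1 + n - r_2) = n(n + 11/6).
Evaluating step by step (a_0 = 1):
  n = 1: D(1) = 1(1 + 11/6) = 17/6; numerator = -3(1) = -3; a_1 = (-3)/(17/6) = -18/17
  n = 2: D(2) = 2(2 + 11/6) = 23/3; numerator = -3(-18/17) + 1(1) = 71/17; a_2 = (71/17)/(23/3) = 213/391
  n = 3: D(3) = 3(3 + 11/6) = 29/2; numerator = -3(213/391) + 1(-18/17) = -1053/391; a_3 = (-1053/391)/(29/2) = -2106/11339
  n = 4: D(4) = 4(4 + 11/6) = 70/3; numerator = -3(-2106/11339) + 1(213/391) = 735/667; a_4 = (735/667)/(70/3) = 63/1334

r = 1/2; a_0 = 1; a_1 = -18/17; a_2 = 213/391; a_3 = -2106/11339; a_4 = 63/1334


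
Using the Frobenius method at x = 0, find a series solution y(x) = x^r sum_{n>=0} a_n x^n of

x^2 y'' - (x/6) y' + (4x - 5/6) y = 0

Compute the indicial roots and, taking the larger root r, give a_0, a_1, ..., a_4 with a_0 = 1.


Write in Frobenius form y'' + (p(x)/x) y' + (q(x)/x^2) y = 0:
  p(x) = -1/6,  q(x) = 4x - 5/6.
Indicial equation: r(r-1) + (-1/6) r + (-5/6) = 0 -> roots r_1 = 5/3, r_2 = -1/2.
Take r = r_1 = 5/3. Let y(x) = x^r sum_{n>=0} a_n x^n with a_0 = 1.
Substitute y = x^r sum a_n x^n and match x^{r+n}. The recurrence is
  D(n) a_n + 4 a_{n-1} = 0,  where D(n) = (r+n)(r+n-1) + (-1/6)(r+n) + (-5/6).
  a_n = -4 / D(n) * a_{n-1}.
Since the indicial polynomial factors as (r - r_1)(r - r_2), D(n) = (r_1 + n - r_1)(r_1 + n - r_2) = n(n + 13/6).
Evaluating step by step (a_0 = 1):
  n = 1: D(1) = 1(1 + 13/6) = 19/6; numerator = -4(1) = -4; a_1 = (-4)/(19/6) = -24/19
  n = 2: D(2) = 2(2 + 13/6) = 25/3; numerator = -4(-24/19) = 96/19; a_2 = (96/19)/(25/3) = 288/475
  n = 3: D(3) = 3(3 + 13/6) = 31/2; numerator = -4(288/475) = -1152/475; a_3 = (-1152/475)/(31/2) = -2304/14725
  n = 4: D(4) = 4(4 + 13/6) = 74/3; numerator = -4(-2304/14725) = 9216/14725; a_4 = (9216/14725)/(74/3) = 13824/544825

r = 5/3; a_0 = 1; a_1 = -24/19; a_2 = 288/475; a_3 = -2304/14725; a_4 = 13824/544825


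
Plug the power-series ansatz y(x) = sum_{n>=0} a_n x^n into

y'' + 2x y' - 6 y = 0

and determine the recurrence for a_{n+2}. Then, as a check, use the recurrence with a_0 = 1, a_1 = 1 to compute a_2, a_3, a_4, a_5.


Substitute y = sum_n a_n x^n.
y''(x) has coefficient (n+2)(n+1) a_{n+2} at x^n;
2 x y'(x) has coefficient 2 n a_n at x^n (shift);
-6 y(x) has coefficient -6 a_n at x^n.
Matching x^n: (n+2)(n+1) a_{n+2} + (2n - 6) a_n = 0.
Thus a_{n+2} = (-2n + 6) / ((n+1)(n+2)) * a_n.

Check with a_0 = 1, a_1 = 1 (apply the recurrence for n = 0, 1, 2, 3): a_0 = 1, a_1 = 1, a_2 = 3, a_3 = 2/3, a_4 = 1/2, a_5 = 0.

a_(n+2) = (-2n + 6) / ((n+1)(n+2)) * a_n; check: a_0 = 1, a_1 = 1, a_2 = 3, a_3 = 2/3, a_4 = 1/2, a_5 = 0


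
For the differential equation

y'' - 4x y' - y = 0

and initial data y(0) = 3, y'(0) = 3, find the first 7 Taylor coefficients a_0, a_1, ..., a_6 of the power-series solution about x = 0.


Ansatz: y(x) = sum_{n>=0} a_n x^n, so y'(x) = sum_{n>=1} n a_n x^(n-1) and y''(x) = sum_{n>=2} n(n-1) a_n x^(n-2).
Substitute into P(x) y'' + Q(x) y' + R(x) y = 0 with P(x) = 1, Q(x) = -4x, R(x) = -1, and match powers of x.
Initial conditions: a_0 = 3, a_1 = 3.
Setting the coefficient of each power of x to zero and solving order by order (substituting the coefficients already found):
  x^0: 2 a_2 - a_0 = 0  ->  2 a_2 = a_0 = 3  ->  a_2 = 3/2
  x^1: 6 a_3 - 5 a_1 = 0  ->  6 a_3 = 5 a_1 = 15  ->  a_3 = 5/2
  x^2: 12 a_4 - 9 a_2 = 0  ->  12 a_4 = 9 a_2 = 27/2  ->  a_4 = 9/8
  x^3: 20 a_5 - 13 a_3 = 0  ->  20 a_5 = 13 a_3 = 65/2  ->  a_5 = 13/8
  x^4: 30 a_6 - 17 a_4 = 0  ->  30 a_6 = 17 a_4 = 153/8  ->  a_6 = 51/80
Truncated series: y(x) = 3 + 3 x + (3/2) x^2 + (5/2) x^3 + (9/8) x^4 + (13/8) x^5 + (51/80) x^6 + O(x^7).

a_0 = 3; a_1 = 3; a_2 = 3/2; a_3 = 5/2; a_4 = 9/8; a_5 = 13/8; a_6 = 51/80


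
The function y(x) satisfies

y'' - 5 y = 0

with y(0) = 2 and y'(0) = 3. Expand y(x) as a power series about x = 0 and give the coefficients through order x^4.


Ansatz: y(x) = sum_{n>=0} a_n x^n, so y'(x) = sum_{n>=1} n a_n x^(n-1) and y''(x) = sum_{n>=2} n(n-1) a_n x^(n-2).
Substitute into P(x) y'' + Q(x) y' + R(x) y = 0 with P(x) = 1, Q(x) = 0, R(x) = -5, and match powers of x.
Initial conditions: a_0 = 2, a_1 = 3.
Setting the coefficient of each power of x to zero and solving order by order (substituting the coefficients already found):
  x^0: 2 a_2 - 5 a_0 = 0  ->  2 a_2 = 5 a_0 = 10  ->  a_2 = 5
  x^1: 6 a_3 - 5 a_1 = 0  ->  6 a_3 = 5 a_1 = 15  ->  a_3 = 5/2
  x^2: 12 a_4 - 5 a_2 = 0  ->  12 a_4 = 5 a_2 = 25  ->  a_4 = 25/12
Truncated series: y(x) = 2 + 3 x + 5 x^2 + (5/2) x^3 + (25/12) x^4 + O(x^5).

a_0 = 2; a_1 = 3; a_2 = 5; a_3 = 5/2; a_4 = 25/12


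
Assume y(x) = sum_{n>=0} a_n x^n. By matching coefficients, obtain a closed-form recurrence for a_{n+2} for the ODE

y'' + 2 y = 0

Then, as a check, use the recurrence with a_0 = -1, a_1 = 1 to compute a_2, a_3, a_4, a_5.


Substitute y = sum_n a_n x^n into y'' + (const) y = 0.
y''(x) = sum_{n>=0} (n+2)(n+1) a_{n+2} x^n.
The ODE becomes sum_n [(n+2)(n+1) a_{n+2} + 2 a_n] x^n = 0.
Setting each coefficient to zero gives the recurrence:
  (n+2)(n+1) a_{n+2} + 2 a_n = 0,
  a_{n+2} = -2 / ((n+1)(n+2)) a_n.

Check with a_0 = -1, a_1 = 1 (apply the recurrence for n = 0, 1, 2, 3): a_0 = -1, a_1 = 1, a_2 = 1, a_3 = -1/3, a_4 = -1/6, a_5 = 1/30.

a_{n+2} = -2/((n+1)(n+2)) * a_n; check: a_0 = -1, a_1 = 1, a_2 = 1, a_3 = -1/3, a_4 = -1/6, a_5 = 1/30


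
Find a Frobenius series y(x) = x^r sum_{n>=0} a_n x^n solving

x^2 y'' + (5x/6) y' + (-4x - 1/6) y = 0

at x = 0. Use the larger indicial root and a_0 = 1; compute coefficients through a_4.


Write in Frobenius form y'' + (p(x)/x) y' + (q(x)/x^2) y = 0:
  p(x) = 5/6,  q(x) = -4x - 1/6.
Indicial equation: r(r-1) + (5/6) r + (-1/6) = 0 -> roots r_1 = 1/2, r_2 = -1/3.
Take r = r_1 = 1/2. Let y(x) = x^r sum_{n>=0} a_n x^n with a_0 = 1.
Substitute y = x^r sum a_n x^n and match x^{r+n}. The recurrence is
  D(n) a_n - 4 a_{n-1} = 0,  where D(n) = (r+n)(r+n-1) + (5/6)(r+n) + (-1/6).
  a_n = 4 / D(n) * a_{n-1}.
Since the indicial polynomial factors as (r - r_1)(r - r_2), D(n) = (r_1 + n - r_1)(r_1 + n - r_2) = n(n + 5/6).
Evaluating step by step (a_0 = 1):
  n = 1: D(1) = 1(1 + 5/6) = 11/6; numerator = 4(1) = 4; a_1 = (4)/(11/6) = 24/11
  n = 2: D(2) = 2(2 + 5/6) = 17/3; numerator = 4(24/11) = 96/11; a_2 = (96/11)/(17/3) = 288/187
  n = 3: D(3) = 3(3 + 5/6) = 23/2; numerator = 4(288/187) = 1152/187; a_3 = (1152/187)/(23/2) = 2304/4301
  n = 4: D(4) = 4(4 + 5/6) = 58/3; numerator = 4(2304/4301) = 9216/4301; a_4 = (9216/4301)/(58/3) = 13824/124729

r = 1/2; a_0 = 1; a_1 = 24/11; a_2 = 288/187; a_3 = 2304/4301; a_4 = 13824/124729


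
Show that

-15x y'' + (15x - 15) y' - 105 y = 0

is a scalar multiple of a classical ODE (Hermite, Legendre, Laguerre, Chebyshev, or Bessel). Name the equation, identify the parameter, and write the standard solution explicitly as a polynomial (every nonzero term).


All three coefficients share the factor -15; dividing through by -15 gives  x y'' + (1 - x) y' + 7 y = 0.
This matches the Laguerre equation x y'' + (1 - x) y' + n y = 0 with n = 7; the polynomial solution is L_7(x).
With y = sum_k a_k x^k, matching x^k gives (k+1)k a_{k+1} + (k+1) a_{k+1} - k a_k + n a_k = 0, i.e. (k+1)^2 a_{k+1} = (k - n) a_k = (k - 7) a_k. The right side vanishes at k = 7, so the series terminates at degree 7.
Standard normalization L_n(0) = 1 gives a_0 = 1. Work upward with a_{k+1} = (k - 7) a_k / (k+1)^2:
  a_1 = (0 - 7)(1) / 1^2 = -7/1 = -7
  a_2 = (1 - 7)(-7) / 2^2 = 42/4 = 21/2
  a_3 = (2 - 7)(21/2) / 3^2 = (-105/2)/9 = -35/6
  a_4 = (3 - 7)(-35/6) / 4^2 = (70/3)/16 = 35/24
  a_5 = (4 - 7)(35/24) / 5^2 = (-35/8)/25 = -7/40
  a_6 = (5 - 7)(-7/40) / 6^2 = (7/20)/36 = 7/720
  a_7 = (6 - 7)(7/720) / 7^2 = (-7/720)/49 = -1/5040
Hence L_7(x) = -x^7/5040 + 7 x^6/720 - 7 x^5/40 + 35 x^4/24 - 35 x^3/6 + 21 x^2/2 - 7 x + 1.

L_7(x); series = -x^7/5040 + 7 x^6/720 - 7 x^5/40 + 35 x^4/24 - 35 x^3/6 + 21 x^2/2 - 7 x + 1


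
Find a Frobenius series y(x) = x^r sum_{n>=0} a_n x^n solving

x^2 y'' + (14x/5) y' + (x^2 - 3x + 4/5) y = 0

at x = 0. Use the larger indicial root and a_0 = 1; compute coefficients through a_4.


Write in Frobenius form y'' + (p(x)/x) y' + (q(x)/x^2) y = 0:
  p(x) = 14/5,  q(x) = x^2 - 3x + 4/5.
Indicial equation: r(r-1) + (14/5) r + (4/5) = 0 -> roots r_1 = -4/5, r_2 = -1.
Take r = r_1 = -4/5. Let y(x) = x^r sum_{n>=0} a_n x^n with a_0 = 1.
Substitute y = x^r sum a_n x^n and match x^{r+n}. The recurrence is
  D(n) a_n - 3 a_{n-1} + 1 a_{n-2} = 0,  where D(n) = (r+n)(r+n-1) + (14/5)(r+n) + (4/5).
  a_n = [3 a_{n-1} - 1 a_{n-2}] / D(n).
Since the indicial polynomial factors as (r - r_1)(r - r_2), D(n) = (r_1 + n - r_1)(r_1 + n - r_2) = n(n + 1/5).
Evaluating step by step (a_0 = 1):
  n = 1: D(1) = 1(1 + 1/5) = 6/5; numerator = 3(1) = 3; a_1 = (3)/(6/5) = 5/2
  n = 2: D(2) = 2(2 + 1/5) = 22/5; numerator = 3(5/2) - 1(1) = 13/2; a_2 = (13/2)/(22/5) = 65/44
  n = 3: D(3) = 3(3 + 1/5) = 48/5; numerator = 3(65/44) - 1(5/2) = 85/44; a_3 = (85/44)/(48/5) = 425/2112
  n = 4: D(4) = 4(4 + 1/5) = 84/5; numerator = 3(425/2112) - 1(65/44) = -615/704; a_4 = (-615/704)/(84/5) = -1025/19712

r = -4/5; a_0 = 1; a_1 = 5/2; a_2 = 65/44; a_3 = 425/2112; a_4 = -1025/19712


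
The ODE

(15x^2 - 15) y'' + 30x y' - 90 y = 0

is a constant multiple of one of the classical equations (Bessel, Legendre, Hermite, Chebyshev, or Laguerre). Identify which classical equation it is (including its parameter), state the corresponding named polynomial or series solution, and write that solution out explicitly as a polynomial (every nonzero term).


All three coefficients share the factor -15; dividing through by -15 gives  (1 - x^2) y'' - 2x y' + 6 y = 0.
This matches the Legendre equation (1 - x^2) y'' - 2x y' + n(n+1) y = 0 (note the -2x y' term) with n(n+1) = 6, so n = 2; the polynomial solution is P_2(x).
With y = sum_k a_k x^k, matching x^k gives (k+2)(k+1) a_{k+2} = [k(k+1) - n(n+1)] a_k = (k - 2)(k + 3) a_k. The right side vanishes at k = 2, so the series with the parity of 2 terminates at degree 2.
Standard normalization (P_n(1) = 1): leading coefficient (2n)!/(2^n (n!)^2) = 24/(4*4) = 3/2, so a_2 = 3/2. Work downward with a_k = (k+1)(k+2) a_{k+2} / ((k - 2)(k + 3)):
  a_0 = (1)(2)(3/2) / ((0 - 2)(0 + 3)) = 3/(-6) = -1/2
Hence P_2(x) = 3 x^2/2 - 1/2.

P_2(x); series = 3 x^2/2 - 1/2


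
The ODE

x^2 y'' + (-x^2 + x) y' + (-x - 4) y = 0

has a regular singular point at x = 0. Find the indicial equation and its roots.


Divide by x^2 to reach normal form y'' + P_1(x) y' + P_2(x) y = 0 with P_1(x) = -1 + 1/x and P_2(x) = -1/x - 4/x^2.
x = 0 is a singular point because the y'-coefficient -1 + 1/x has a pole at x = 0 and the y-coefficient -1/x - 4/x^2 has a pole at x = 0.
It is a regular singular point because x P_1(x) = p(x) = 1 - x and x^2 P_2(x) = q(x) = -x - 4 are polynomials, hence analytic at x = 0.
p(0) = 1,  q(0) = -4.
Indicial equation: r(r-1) + p(0) r + q(0) = 0, i.e. r^2 + (p(0) - 1) r + q(0) = 0, i.e. r^2 - 4 = 0.
Discriminant: (0)^2 - 4(-4) = 16, so r = (0 ± 4)/2.
Solving: r_1 = 2, r_2 = -2.

indicial: r^2 - 4 = 0; roots r_1 = 2, r_2 = -2


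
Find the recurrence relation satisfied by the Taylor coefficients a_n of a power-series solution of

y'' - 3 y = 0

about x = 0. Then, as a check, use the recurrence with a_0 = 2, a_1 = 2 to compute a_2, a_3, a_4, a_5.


Substitute y = sum_n a_n x^n into y'' + (const) y = 0.
y''(x) = sum_{n>=0} (n+2)(n+1) a_{n+2} x^n.
The ODE becomes sum_n [(n+2)(n+1) a_{n+2} - 3 a_n] x^n = 0.
Setting each coefficient to zero gives the recurrence:
  (n+2)(n+1) a_{n+2} - 3 a_n = 0,
  a_{n+2} = 3 / ((n+1)(n+2)) a_n.

Check with a_0 = 2, a_1 = 2 (apply the recurrence for n = 0, 1, 2, 3): a_0 = 2, a_1 = 2, a_2 = 3, a_3 = 1, a_4 = 3/4, a_5 = 3/20.

a_{n+2} = 3/((n+1)(n+2)) * a_n; check: a_0 = 2, a_1 = 2, a_2 = 3, a_3 = 1, a_4 = 3/4, a_5 = 3/20


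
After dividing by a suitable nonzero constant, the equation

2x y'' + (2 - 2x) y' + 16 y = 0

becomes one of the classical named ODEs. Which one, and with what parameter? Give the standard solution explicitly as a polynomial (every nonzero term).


All three coefficients share the factor 2; dividing through by 2 gives  x y'' + (1 - x) y' + 8 y = 0.
This matches the Laguerre equation x y'' + (1 - x) y' + n y = 0 with n = 8; the polynomial solution is L_8(x).
With y = sum_k a_k x^k, matching x^k gives (k+1)k a_{k+1} + (k+1) a_{k+1} - k a_k + n a_k = 0, i.e. (k+1)^2 a_{k+1} = (k - n) a_k = (k - 8) a_k. The right side vanishes at k = 8, so the series terminates at degree 8.
Standard normalization L_n(0) = 1 gives a_0 = 1. Work upward with a_{k+1} = (k - 8) a_k / (k+1)^2:
  a_1 = (0 - 8)(1) / 1^2 = -8/1 = -8
  a_2 = (1 - 8)(-8) / 2^2 = 56/4 = 14
  a_3 = (2 - 8)(14) / 3^2 = -84/9 = -28/3
  a_4 = (3 - 8)(-28/3) / 4^2 = (140/3)/16 = 35/12
  a_5 = (4 - 8)(35/12) / 5^2 = (-35/3)/25 = -7/15
  a_6 = (5 - 8)(-7/15) / 6^2 = (7/5)/36 = 7/180
  a_7 = (6 - 8)(7/180) / 7^2 = (-7/90)/49 = -1/630
  a_8 = (7 - 8)(-1/630) / 8^2 = (1/630)/64 = 1/40320
Hence L_8(x) = x^8/40320 - x^7/630 + 7 x^6/180 - 7 x^5/15 + 35 x^4/12 - 28 x^3/3 + 14 x^2 - 8 x + 1.

L_8(x); series = x^8/40320 - x^7/630 + 7 x^6/180 - 7 x^5/15 + 35 x^4/12 - 28 x^3/3 + 14 x^2 - 8 x + 1


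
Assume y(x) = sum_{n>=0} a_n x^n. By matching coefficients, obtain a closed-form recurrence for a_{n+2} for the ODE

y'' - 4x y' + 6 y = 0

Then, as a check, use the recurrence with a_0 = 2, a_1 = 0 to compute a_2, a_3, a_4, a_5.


Substitute y = sum_n a_n x^n.
y''(x) has coefficient (n+2)(n+1) a_{n+2} at x^n;
-4 x y'(x) has coefficient -4 n a_n at x^n (shift);
6 y(x) has coefficient 6 a_n at x^n.
Matching x^n: (n+2)(n+1) a_{n+2} + (-4n + 6) a_n = 0.
Thus a_{n+2} = (4n - 6) / ((n+1)(n+2)) * a_n.

Check with a_0 = 2, a_1 = 0 (apply the recurrence for n = 0, 1, 2, 3): a_0 = 2, a_1 = 0, a_2 = -6, a_3 = 0, a_4 = -1, a_5 = 0.

a_(n+2) = (4n - 6) / ((n+1)(n+2)) * a_n; check: a_0 = 2, a_1 = 0, a_2 = -6, a_3 = 0, a_4 = -1, a_5 = 0


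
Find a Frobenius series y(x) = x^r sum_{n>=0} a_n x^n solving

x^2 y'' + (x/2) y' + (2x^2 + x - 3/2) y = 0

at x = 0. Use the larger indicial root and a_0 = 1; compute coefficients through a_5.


Write in Frobenius form y'' + (p(x)/x) y' + (q(x)/x^2) y = 0:
  p(x) = 1/2,  q(x) = 2x^2 + x - 3/2.
Indicial equation: r(r-1) + (1/2) r + (-3/2) = 0 -> roots r_1 = 3/2, r_2 = -1.
Take r = r_1 = 3/2. Let y(x) = x^r sum_{n>=0} a_n x^n with a_0 = 1.
Substitute y = x^r sum a_n x^n and match x^{r+n}. The recurrence is
  D(n) a_n + 1 a_{n-1} + 2 a_{n-2} = 0,  where D(n) = (r+n)(r+n-1) + (1/2)(r+n) + (-3/2).
  a_n = [-1 a_{n-1} - 2 a_{n-2}] / D(n).
Since the indicial polynomial factors as (r - r_1)(r - r_2), D(n) = (r_1 + n - r_1)(r_1 + n - r_2) = n(n + 5/2).
Evaluating step by step (a_0 = 1):
  n = 1: D(1) = 1(1 + 5/2) = 7/2; numerator = -1(1) = -1; a_1 = (-1)/(7/2) = -2/7
  n = 2: D(2) = 2(2 + 5/2) = 9; numerator = -1(-2/7) - 2(1) = -12/7; a_2 = (-12/7)/(9) = -4/21
  n = 3: D(3) = 3(3 + 5/2) = 33/2; numerator = -1(-4/21) - 2(-2/7) = 16/21; a_3 = (16/21)/(33/2) = 32/693
  n = 4: D(4) = 4(4 + 5/2) = 26; numerator = -1(32/693) - 2(-4/21) = 232/693; a_4 = (232/693)/(26) = 116/9009
  n = 5: D(5) = 5(5 + 5/2) = 75/2; numerator = -1(116/9009) - 2(32/693) = -316/3003; a_5 = (-316/3003)/(75/2) = -632/225225

r = 3/2; a_0 = 1; a_1 = -2/7; a_2 = -4/21; a_3 = 32/693; a_4 = 116/9009; a_5 = -632/225225


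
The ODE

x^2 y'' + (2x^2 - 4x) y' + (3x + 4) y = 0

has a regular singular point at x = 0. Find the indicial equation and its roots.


Divide by x^2 to reach normal form y'' + P_1(x) y' + P_2(x) y = 0 with P_1(x) = 2 - 4/x and P_2(x) = 3/x + 4/x^2.
x = 0 is a singular point because the y'-coefficient 2 - 4/x has a pole at x = 0 and the y-coefficient 3/x + 4/x^2 has a pole at x = 0.
It is a regular singular point because x P_1(x) = p(x) = 2x - 4 and x^2 P_2(x) = q(x) = 3x + 4 are polynomials, hence analytic at x = 0.
p(0) = -4,  q(0) = 4.
Indicial equation: r(r-1) + p(0) r + q(0) = 0, i.e. r^2 + (p(0) - 1) r + q(0) = 0, i.e. r^2 - 5 r + 4 = 0.
Discriminant: (-5)^2 - 4(4) = 9, so r = (5 ± 3)/2.
Solving: r_1 = 4, r_2 = 1.

indicial: r^2 - 5 r + 4 = 0; roots r_1 = 4, r_2 = 1


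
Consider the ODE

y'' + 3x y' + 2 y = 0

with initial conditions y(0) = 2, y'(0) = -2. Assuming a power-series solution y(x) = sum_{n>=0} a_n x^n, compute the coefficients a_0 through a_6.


Ansatz: y(x) = sum_{n>=0} a_n x^n, so y'(x) = sum_{n>=1} n a_n x^(n-1) and y''(x) = sum_{n>=2} n(n-1) a_n x^(n-2).
Substitute into P(x) y'' + Q(x) y' + R(x) y = 0 with P(x) = 1, Q(x) = 3x, R(x) = 2, and match powers of x.
Initial conditions: a_0 = 2, a_1 = -2.
Setting the coefficient of each power of x to zero and solving order by order (substituting the coefficients already found):
  x^0: 2 a_2 + 2 a_0 = 0  ->  2 a_2 = -2 a_0 = -4  ->  a_2 = -2
  x^1: 6 a_3 + 5 a_1 = 0  ->  6 a_3 = -5 a_1 = 10  ->  a_3 = 5/3
  x^2: 12 a_4 + 8 a_2 = 0  ->  12 a_4 = -8 a_2 = 16  ->  a_4 = 4/3
  x^3: 20 a_5 + 11 a_3 = 0  ->  20 a_5 = -11 a_3 = -55/3  ->  a_5 = -11/12
  x^4: 30 a_6 + 14 a_4 = 0  ->  30 a_6 = -14 a_4 = -56/3  ->  a_6 = -28/45
Truncated series: y(x) = 2 - 2 x - 2 x^2 + (5/3) x^3 + (4/3) x^4 - (11/12) x^5 - (28/45) x^6 + O(x^7).

a_0 = 2; a_1 = -2; a_2 = -2; a_3 = 5/3; a_4 = 4/3; a_5 = -11/12; a_6 = -28/45


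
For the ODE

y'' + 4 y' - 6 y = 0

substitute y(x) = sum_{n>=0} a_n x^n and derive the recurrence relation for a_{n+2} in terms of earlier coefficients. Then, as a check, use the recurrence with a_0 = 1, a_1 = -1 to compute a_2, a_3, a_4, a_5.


Substitute y = sum_n a_n x^n.
y''(x) has coefficient (n+2)(n+1) a_{n+2} at x^n;
4 y'(x) has coefficient 4 (n+1) a_{n+1} at x^n;
-6 y(x) has coefficient -6 a_n at x^n.
Matching x^n: (n+2)(n+1) a_{n+2} + 4 (n+1) a_{n+1} - 6 a_n = 0.
Thus a_{n+2} = [-4 (n+1) a_{n+1} + 6 a_n] / ((n+1)(n+2)).

Check with a_0 = 1, a_1 = -1 (apply the recurrence for n = 0, 1, 2, 3): a_0 = 1, a_1 = -1, a_2 = 5, a_3 = -23/3, a_4 = 61/6, a_5 = -313/30.

a_(n+2) = [-4 (n+1) a_(n+1) + 6 a_n] / ((n+1)(n+2)); check: a_0 = 1, a_1 = -1, a_2 = 5, a_3 = -23/3, a_4 = 61/6, a_5 = -313/30


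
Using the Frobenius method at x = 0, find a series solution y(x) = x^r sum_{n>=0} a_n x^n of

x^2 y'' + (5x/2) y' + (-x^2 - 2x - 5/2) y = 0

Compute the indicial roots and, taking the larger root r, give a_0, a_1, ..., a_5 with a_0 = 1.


Write in Frobenius form y'' + (p(x)/x) y' + (q(x)/x^2) y = 0:
  p(x) = 5/2,  q(x) = -x^2 - 2x - 5/2.
Indicial equation: r(r-1) + (5/2) r + (-5/2) = 0 -> roots r_1 = 1, r_2 = -5/2.
Take r = r_1 = 1. Let y(x) = x^r sum_{n>=0} a_n x^n with a_0 = 1.
Substitute y = x^r sum a_n x^n and match x^{r+n}. The recurrence is
  D(n) a_n - 2 a_{n-1} - 1 a_{n-2} = 0,  where D(n) = (r+n)(r+n-1) + (5/2)(r+n) + (-5/2).
  a_n = [2 a_{n-1} + 1 a_{n-2}] / D(n).
Since the indicial polynomial factors as (r - r_1)(r - r_2), D(n) = (r_1 + n - r_1)(r_1 + n - r_2) = n(n + 7/2).
Evaluating step by step (a_0 = 1):
  n = 1: D(1) = 1(1 + 7/2) = 9/2; numerator = 2(1) = 2; a_1 = (2)/(9/2) = 4/9
  n = 2: D(2) = 2(2 + 7/2) = 11; numerator = 2(4/9) + 1(1) = 17/9; a_2 = (17/9)/(11) = 17/99
  n = 3: D(3) = 3(3 + 7/2) = 39/2; numerator = 2(17/99) + 1(4/9) = 26/33; a_3 = (26/33)/(39/2) = 4/99
  n = 4: D(4) = 4(4 + 7/2) = 30; numerator = 2(4/99) + 1(17/99) = 25/99; a_4 = (25/99)/(30) = 5/594
  n = 5: D(5) = 5(5 + 7/2) = 85/2; numerator = 2(5/594) + 1(4/99) = 17/297; a_5 = (17/297)/(85/2) = 2/1485

r = 1; a_0 = 1; a_1 = 4/9; a_2 = 17/99; a_3 = 4/99; a_4 = 5/594; a_5 = 2/1485


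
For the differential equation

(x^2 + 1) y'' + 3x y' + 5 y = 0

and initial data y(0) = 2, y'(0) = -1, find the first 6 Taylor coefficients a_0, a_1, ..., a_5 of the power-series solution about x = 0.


Ansatz: y(x) = sum_{n>=0} a_n x^n, so y'(x) = sum_{n>=1} n a_n x^(n-1) and y''(x) = sum_{n>=2} n(n-1) a_n x^(n-2).
Substitute into P(x) y'' + Q(x) y' + R(x) y = 0 with P(x) = x^2 + 1, Q(x) = 3x, R(x) = 5, and match powers of x.
Initial conditions: a_0 = 2, a_1 = -1.
Setting the coefficient of each power of x to zero and solving order by order (substituting the coefficients already found):
  x^0: 2 a_2 + 5 a_0 = 0  ->  2 a_2 = -5 a_0 = -10  ->  a_2 = -5
  x^1: 6 a_3 + 8 a_1 = 0  ->  6 a_3 = -8 a_1 = 8  ->  a_3 = 4/3
  x^2: 12 a_4 + 13 a_2 = 0  ->  12 a_4 = -13 a_2 = 65  ->  a_4 = 65/12
  x^3: 20 a_5 + 20 a_3 = 0  ->  20 a_5 = -20 a_3 = -80/3  ->  a_5 = -4/3
Truncated series: y(x) = 2 - x - 5 x^2 + (4/3) x^3 + (65/12) x^4 - (4/3) x^5 + O(x^6).

a_0 = 2; a_1 = -1; a_2 = -5; a_3 = 4/3; a_4 = 65/12; a_5 = -4/3


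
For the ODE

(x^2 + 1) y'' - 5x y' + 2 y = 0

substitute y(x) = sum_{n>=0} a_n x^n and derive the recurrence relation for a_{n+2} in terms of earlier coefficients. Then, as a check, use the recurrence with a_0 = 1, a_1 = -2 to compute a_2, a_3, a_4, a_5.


Substitute y = sum_n a_n x^n.
(1 + 1 x^2) y'' contributes (n+2)(n+1) a_{n+2} + n(n-1) a_n at x^n.
-5 x y'(x) contributes -5 n a_n at x^n.
2 y(x) contributes 2 a_n at x^n.
Matching x^n: (n+2)(n+1) a_{n+2} + (n(n-1) - 5 n + 2) a_n = 0.
Thus a_{n+2} = (-n(n-1) + 5 n - 2) / ((n+1)(n+2)) * a_n.

Check with a_0 = 1, a_1 = -2 (apply the recurrence for n = 0, 1, 2, 3): a_0 = 1, a_1 = -2, a_2 = -1, a_3 = -1, a_4 = -1/2, a_5 = -7/20.

a_(n+2) = (-n(n-1) + 5 n - 2) / ((n+1)(n+2)) * a_n; check: a_0 = 1, a_1 = -2, a_2 = -1, a_3 = -1, a_4 = -1/2, a_5 = -7/20


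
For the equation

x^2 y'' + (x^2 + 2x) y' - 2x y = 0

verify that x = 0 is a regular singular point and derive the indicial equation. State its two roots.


Divide by x^2 to reach normal form y'' + P_1(x) y' + P_2(x) y = 0 with P_1(x) = 1 + 2/x and P_2(x) = -2/x.
x = 0 is a singular point because the y'-coefficient 1 + 2/x has a pole at x = 0 and the y-coefficient -2/x has a pole at x = 0.
It is a regular singular point because x P_1(x) = p(x) = x + 2 and x^2 P_2(x) = q(x) = -2x are polynomials, hence analytic at x = 0.
p(0) = 2,  q(0) = 0.
Indicial equation: r(r-1) + p(0) r + q(0) = 0, i.e. r^2 + (p(0) - 1) r + q(0) = 0, i.e. r^2 + 1 r = 0.
Discriminant: (1)^2 - 4(0) = 1, so r = (-1 ± 1)/2.
Solving: r_1 = 0, r_2 = -1.

indicial: r^2 + 1 r = 0; roots r_1 = 0, r_2 = -1


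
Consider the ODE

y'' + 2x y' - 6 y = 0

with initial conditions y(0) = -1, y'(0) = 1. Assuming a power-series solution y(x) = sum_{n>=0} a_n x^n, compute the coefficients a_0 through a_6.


Ansatz: y(x) = sum_{n>=0} a_n x^n, so y'(x) = sum_{n>=1} n a_n x^(n-1) and y''(x) = sum_{n>=2} n(n-1) a_n x^(n-2).
Substitute into P(x) y'' + Q(x) y' + R(x) y = 0 with P(x) = 1, Q(x) = 2x, R(x) = -6, and match powers of x.
Initial conditions: a_0 = -1, a_1 = 1.
Setting the coefficient of each power of x to zero and solving order by order (substituting the coefficients already found):
  x^0: 2 a_2 - 6 a_0 = 0  ->  2 a_2 = 6 a_0 = -6  ->  a_2 = -3
  x^1: 6 a_3 - 4 a_1 = 0  ->  6 a_3 = 4 a_1 = 4  ->  a_3 = 2/3
  x^2: 12 a_4 - 2 a_2 = 0  ->  12 a_4 = 2 a_2 = -6  ->  a_4 = -1/2
  x^3: 20 a_5 = 0  ->  a_5 = 0
  x^4: 30 a_6 + 2 a_4 = 0  ->  30 a_6 = -2 a_4 = 1  ->  a_6 = 1/30
Truncated series: y(x) = -1 + x - 3 x^2 + (2/3) x^3 - (1/2) x^4 + (1/30) x^6 + O(x^7).

a_0 = -1; a_1 = 1; a_2 = -3; a_3 = 2/3; a_4 = -1/2; a_5 = 0; a_6 = 1/30


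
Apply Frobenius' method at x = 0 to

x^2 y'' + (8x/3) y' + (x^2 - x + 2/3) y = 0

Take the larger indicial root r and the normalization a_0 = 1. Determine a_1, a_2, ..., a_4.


Write in Frobenius form y'' + (p(x)/x) y' + (q(x)/x^2) y = 0:
  p(x) = 8/3,  q(x) = x^2 - x + 2/3.
Indicial equation: r(r-1) + (8/3) r + (2/3) = 0 -> roots r_1 = -2/3, r_2 = -1.
Take r = r_1 = -2/3. Let y(x) = x^r sum_{n>=0} a_n x^n with a_0 = 1.
Substitute y = x^r sum a_n x^n and match x^{r+n}. The recurrence is
  D(n) a_n - 1 a_{n-1} + 1 a_{n-2} = 0,  where D(n) = (r+n)(r+n-1) + (8/3)(r+n) + (2/3).
  a_n = [1 a_{n-1} - 1 a_{n-2}] / D(n).
Since the indicial polynomial factors as (r - r_1)(r - r_2), D(n) = (r_1 + n - r_1)(r_1 + n - r_2) = n(n + 1/3).
Evaluating step by step (a_0 = 1):
  n = 1: D(1) = 1(1 + 1/3) = 4/3; numerator = 1(1) = 1; a_1 = (1)/(4/3) = 3/4
  n = 2: D(2) = 2(2 + 1/3) = 14/3; numerator = 1(3/4) - 1(1) = -1/4; a_2 = (-1/4)/(14/3) = -3/56
  n = 3: D(3) = 3(3 + 1/3) = 10; numerator = 1(-3/56) - 1(3/4) = -45/56; a_3 = (-45/56)/(10) = -9/112
  n = 4: D(4) = 4(4 + 1/3) = 52/3; numerator = 1(-9/112) - 1(-3/56) = -3/112; a_4 = (-3/112)/(52/3) = -9/5824

r = -2/3; a_0 = 1; a_1 = 3/4; a_2 = -3/56; a_3 = -9/112; a_4 = -9/5824


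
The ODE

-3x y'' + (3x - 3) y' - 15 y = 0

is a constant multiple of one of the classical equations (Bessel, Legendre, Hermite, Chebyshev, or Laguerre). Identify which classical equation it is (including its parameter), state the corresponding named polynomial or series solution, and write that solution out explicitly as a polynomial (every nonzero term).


All three coefficients share the factor -3; dividing through by -3 gives  x y'' + (1 - x) y' + 5 y = 0.
This matches the Laguerre equation x y'' + (1 - x) y' + n y = 0 with n = 5; the polynomial solution is L_5(x).
With y = sum_k a_k x^k, matching x^k gives (k+1)k a_{k+1} + (k+1) a_{k+1} - k a_k + n a_k = 0, i.e. (k+1)^2 a_{k+1} = (k - n) a_k = (k - 5) a_k. The right side vanishes at k = 5, so the series terminates at degree 5.
Standard normalization L_n(0) = 1 gives a_0 = 1. Work upward with a_{k+1} = (k - 5) a_k / (k+1)^2:
  a_1 = (0 - 5)(1) / 1^2 = -5/1 = -5
  a_2 = (1 - 5)(-5) / 2^2 = 20/4 = 5
  a_3 = (2 - 5)(5) / 3^2 = -15/9 = -5/3
  a_4 = (3 - 5)(-5/3) / 4^2 = (10/3)/16 = 5/24
  a_5 = (4 - 5)(5/24) / 5^2 = (-5/24)/25 = -1/120
Hence L_5(x) = -x^5/120 + 5 x^4/24 - 5 x^3/3 + 5 x^2 - 5 x + 1.

L_5(x); series = -x^5/120 + 5 x^4/24 - 5 x^3/3 + 5 x^2 - 5 x + 1
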